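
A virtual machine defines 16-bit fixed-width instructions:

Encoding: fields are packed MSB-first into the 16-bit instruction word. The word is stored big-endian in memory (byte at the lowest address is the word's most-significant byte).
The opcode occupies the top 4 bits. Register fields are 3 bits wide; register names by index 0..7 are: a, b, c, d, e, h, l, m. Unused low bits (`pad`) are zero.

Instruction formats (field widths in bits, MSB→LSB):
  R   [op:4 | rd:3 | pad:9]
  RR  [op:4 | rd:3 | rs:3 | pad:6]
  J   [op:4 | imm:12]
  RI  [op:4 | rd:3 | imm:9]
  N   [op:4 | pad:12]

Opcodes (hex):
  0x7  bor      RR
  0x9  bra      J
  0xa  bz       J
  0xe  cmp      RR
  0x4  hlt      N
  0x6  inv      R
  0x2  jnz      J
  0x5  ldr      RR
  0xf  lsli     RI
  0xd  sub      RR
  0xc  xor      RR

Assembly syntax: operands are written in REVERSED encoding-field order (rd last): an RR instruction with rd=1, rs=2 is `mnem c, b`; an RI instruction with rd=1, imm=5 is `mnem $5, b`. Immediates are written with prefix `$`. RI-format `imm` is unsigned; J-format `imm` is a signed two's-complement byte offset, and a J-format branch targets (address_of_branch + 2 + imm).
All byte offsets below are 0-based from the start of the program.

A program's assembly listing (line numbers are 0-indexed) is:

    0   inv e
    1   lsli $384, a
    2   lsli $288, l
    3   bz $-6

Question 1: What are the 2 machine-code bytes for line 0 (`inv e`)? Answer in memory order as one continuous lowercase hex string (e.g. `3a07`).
0. inv fields op=0x6:4|rd=4:3|pad=0:9 → word 6800h → 68 00

6800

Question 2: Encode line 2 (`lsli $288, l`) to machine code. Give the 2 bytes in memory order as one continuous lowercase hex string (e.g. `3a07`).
fd20

line 2 (lsli): pack op=0xf:4|rd=6:3|imm=288:9 = 0xfd20; big→ fd 20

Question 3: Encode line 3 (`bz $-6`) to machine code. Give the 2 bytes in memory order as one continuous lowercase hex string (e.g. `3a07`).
affa

3. bz fields op=0xa:4|imm=-6:12 → word affah → af fa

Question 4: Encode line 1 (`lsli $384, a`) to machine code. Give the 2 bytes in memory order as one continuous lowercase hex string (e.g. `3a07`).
L1: lsli op=0xf:4|rd=0:3|imm=384:9 ⇒ 0xf180 ⇒ big f1 80

f180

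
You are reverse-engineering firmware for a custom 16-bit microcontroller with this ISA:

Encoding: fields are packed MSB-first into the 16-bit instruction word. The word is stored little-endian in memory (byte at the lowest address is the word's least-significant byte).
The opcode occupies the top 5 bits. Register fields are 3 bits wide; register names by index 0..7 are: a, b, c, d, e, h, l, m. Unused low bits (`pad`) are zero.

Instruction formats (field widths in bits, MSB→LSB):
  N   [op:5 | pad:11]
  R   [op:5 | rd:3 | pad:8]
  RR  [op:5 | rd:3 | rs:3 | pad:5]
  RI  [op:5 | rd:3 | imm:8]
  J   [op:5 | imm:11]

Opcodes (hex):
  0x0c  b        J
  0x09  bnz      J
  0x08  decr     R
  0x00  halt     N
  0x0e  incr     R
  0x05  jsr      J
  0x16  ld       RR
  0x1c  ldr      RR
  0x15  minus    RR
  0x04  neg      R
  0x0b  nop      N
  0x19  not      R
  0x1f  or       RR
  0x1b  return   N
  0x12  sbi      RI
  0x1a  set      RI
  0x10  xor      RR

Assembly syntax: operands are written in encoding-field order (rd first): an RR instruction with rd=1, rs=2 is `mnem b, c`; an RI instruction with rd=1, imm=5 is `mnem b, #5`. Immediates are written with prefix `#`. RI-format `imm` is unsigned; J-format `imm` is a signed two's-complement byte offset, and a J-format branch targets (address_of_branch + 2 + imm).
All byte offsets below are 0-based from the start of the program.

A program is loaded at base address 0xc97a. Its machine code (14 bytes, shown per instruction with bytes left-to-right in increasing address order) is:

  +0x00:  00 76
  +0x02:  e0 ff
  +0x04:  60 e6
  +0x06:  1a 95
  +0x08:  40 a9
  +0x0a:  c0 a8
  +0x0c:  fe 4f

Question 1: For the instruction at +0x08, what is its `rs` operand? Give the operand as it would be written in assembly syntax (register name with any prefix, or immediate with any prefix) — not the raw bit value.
c

off 0x08: read 40 a9 as little → 0xa940
  top 5b → 0x15 → minus [RR]
  rd@[10:8]=0x1 ⇒ b
  rs@[7:5]=0x2 ⇒ c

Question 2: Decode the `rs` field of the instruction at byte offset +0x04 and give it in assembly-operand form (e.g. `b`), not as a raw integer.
@+04  little-endian(60 e6) = 0xe660
  opcode bits[15:11]=0x1c: ldr/RR
  [10:8] rd=6 = l
  [7:5] rs=3 = d

d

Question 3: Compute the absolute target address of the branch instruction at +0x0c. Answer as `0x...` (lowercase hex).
off 0x0c: read fe 4f as little → 0x4ffe
  top 5b → 0x9 → bnz [J]
  imm: (w>>0)&0x7ff=0x7fe (s11→-2) → #-2
  target = base 0xc97a + off 0x0c + 2 + imm -2 = 0xc986

0xc986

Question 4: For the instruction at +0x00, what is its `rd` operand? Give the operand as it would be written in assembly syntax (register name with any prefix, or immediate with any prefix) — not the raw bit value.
off 0x00: read 00 76 as little → 0x7600
  top 5b → 0xe → incr [R]
  rd: (w>>8)&0x7=0x6 → l

l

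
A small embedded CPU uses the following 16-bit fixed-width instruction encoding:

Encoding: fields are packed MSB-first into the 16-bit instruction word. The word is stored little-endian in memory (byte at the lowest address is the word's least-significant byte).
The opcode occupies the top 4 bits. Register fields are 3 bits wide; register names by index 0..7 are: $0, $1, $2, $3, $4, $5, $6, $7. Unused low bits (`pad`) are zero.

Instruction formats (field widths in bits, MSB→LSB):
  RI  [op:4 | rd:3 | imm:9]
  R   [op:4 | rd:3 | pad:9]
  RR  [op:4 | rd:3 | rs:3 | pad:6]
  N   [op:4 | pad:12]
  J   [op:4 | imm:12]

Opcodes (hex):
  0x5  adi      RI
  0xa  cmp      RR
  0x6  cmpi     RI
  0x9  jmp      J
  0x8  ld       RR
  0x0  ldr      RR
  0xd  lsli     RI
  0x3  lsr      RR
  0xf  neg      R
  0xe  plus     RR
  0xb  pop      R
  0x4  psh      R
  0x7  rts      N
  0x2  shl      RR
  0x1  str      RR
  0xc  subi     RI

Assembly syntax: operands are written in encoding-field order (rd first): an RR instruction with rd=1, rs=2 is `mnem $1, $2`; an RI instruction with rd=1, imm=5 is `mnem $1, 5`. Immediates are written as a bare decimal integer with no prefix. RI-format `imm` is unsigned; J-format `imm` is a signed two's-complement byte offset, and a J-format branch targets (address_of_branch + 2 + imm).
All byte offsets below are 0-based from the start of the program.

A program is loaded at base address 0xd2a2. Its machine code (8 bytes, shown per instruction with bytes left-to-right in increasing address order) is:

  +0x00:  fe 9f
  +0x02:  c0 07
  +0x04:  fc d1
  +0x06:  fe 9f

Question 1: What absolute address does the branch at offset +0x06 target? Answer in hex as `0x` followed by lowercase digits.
0xd2a8

[06] fe 9f → 0x9ffe
  opcode bits[15:12]=0x9: jmp/J
  imm: (w>>0)&0xfff=0xffe (s12→-2) → -2
  target = base 0xd2a2 + off 0x06 + 2 + imm -2 = 0xd2a8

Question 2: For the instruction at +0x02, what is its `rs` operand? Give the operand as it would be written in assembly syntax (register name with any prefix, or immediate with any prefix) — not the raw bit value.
@+02  little-endian(c0 07) = 0x07c0
  opcode bits[15:12]=0x0: ldr/RR
  rd: (w>>9)&0x7=0x3 → $3
  rs: (w>>6)&0x7=0x7 → $7

$7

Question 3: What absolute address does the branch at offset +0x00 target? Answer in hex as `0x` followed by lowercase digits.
0xd2a2

[00] fe 9f → 0x9ffe
  top 4b → 0x9 → jmp [J]
  [11:0] imm=4094 (s12→-2) = -2
  target = base 0xd2a2 + off 0x00 + 2 + imm -2 = 0xd2a2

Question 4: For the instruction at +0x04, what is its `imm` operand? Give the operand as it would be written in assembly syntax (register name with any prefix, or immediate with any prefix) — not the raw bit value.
off 0x04: read fc d1 as little → 0xd1fc
  op=0xd1fc>>12=0xd ⇒ lsli (RI)
  rd@[11:9]=0x0 ⇒ $0
  imm@[8:0]=0x1fc ⇒ 508

508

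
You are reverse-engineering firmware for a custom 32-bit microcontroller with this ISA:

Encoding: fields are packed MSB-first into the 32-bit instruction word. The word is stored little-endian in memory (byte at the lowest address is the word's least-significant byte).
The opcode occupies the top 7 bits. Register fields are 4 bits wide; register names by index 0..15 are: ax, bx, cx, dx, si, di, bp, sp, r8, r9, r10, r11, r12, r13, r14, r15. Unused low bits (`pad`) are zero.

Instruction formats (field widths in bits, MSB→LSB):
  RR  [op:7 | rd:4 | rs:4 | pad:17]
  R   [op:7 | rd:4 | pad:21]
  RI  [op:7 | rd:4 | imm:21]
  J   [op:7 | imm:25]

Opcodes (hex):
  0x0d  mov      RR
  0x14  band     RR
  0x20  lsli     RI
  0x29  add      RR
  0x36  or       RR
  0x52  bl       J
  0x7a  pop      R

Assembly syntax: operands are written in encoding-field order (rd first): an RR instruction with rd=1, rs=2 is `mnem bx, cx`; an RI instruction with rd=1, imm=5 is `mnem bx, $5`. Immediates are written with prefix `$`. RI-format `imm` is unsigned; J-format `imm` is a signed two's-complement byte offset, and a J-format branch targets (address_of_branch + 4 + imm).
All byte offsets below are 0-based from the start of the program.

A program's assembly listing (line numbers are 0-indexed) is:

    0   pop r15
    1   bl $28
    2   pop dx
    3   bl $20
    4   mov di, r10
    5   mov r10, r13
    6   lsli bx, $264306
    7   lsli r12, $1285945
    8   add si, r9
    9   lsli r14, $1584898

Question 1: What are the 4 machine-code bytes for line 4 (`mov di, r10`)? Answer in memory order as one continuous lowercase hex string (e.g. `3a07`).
0000b41a

4. mov fields op=0xd:7|rd=5:4|rs=10:4|pad=0:17 → word 1ab40000h → 00 00 b4 1a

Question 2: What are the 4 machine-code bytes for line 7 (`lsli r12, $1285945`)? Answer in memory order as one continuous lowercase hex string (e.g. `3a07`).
399f9341

L7: lsli op=0x20:7|rd=12:4|imm=1285945:21 ⇒ 0x41939f39 ⇒ little 39 9f 93 41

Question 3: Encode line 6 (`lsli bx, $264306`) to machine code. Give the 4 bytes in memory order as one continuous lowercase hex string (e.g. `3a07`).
L6: lsli op=0x20:7|rd=1:4|imm=264306:21 ⇒ 0x40240872 ⇒ little 72 08 24 40

72082440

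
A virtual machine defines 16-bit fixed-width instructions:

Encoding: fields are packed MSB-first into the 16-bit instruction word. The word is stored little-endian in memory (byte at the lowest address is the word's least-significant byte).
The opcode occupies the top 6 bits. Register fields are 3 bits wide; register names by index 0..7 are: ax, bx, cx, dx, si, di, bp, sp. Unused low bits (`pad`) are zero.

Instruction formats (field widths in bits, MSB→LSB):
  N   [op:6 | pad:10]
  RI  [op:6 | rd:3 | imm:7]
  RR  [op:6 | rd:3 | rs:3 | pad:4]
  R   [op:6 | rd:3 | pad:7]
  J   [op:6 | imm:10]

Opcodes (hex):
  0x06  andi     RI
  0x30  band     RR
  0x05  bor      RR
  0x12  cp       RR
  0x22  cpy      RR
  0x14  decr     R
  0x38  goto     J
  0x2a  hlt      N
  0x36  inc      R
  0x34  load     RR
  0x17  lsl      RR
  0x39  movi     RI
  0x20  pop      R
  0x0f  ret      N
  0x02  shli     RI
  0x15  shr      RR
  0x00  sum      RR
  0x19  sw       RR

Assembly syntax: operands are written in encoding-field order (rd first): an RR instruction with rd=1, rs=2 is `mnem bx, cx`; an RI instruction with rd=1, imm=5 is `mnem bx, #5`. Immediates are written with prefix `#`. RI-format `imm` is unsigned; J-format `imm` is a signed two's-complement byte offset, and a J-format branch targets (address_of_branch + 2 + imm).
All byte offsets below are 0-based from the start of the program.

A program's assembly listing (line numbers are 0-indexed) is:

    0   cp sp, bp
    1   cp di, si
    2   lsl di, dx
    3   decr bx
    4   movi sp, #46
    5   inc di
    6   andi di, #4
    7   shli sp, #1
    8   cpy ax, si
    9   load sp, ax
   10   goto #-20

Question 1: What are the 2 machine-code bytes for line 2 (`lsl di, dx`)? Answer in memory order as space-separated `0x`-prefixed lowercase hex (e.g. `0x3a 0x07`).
2. lsl fields op=0x17:6|rd=5:3|rs=3:3|pad=0:4 → word 5eb0h → b0 5e

0xb0 0x5e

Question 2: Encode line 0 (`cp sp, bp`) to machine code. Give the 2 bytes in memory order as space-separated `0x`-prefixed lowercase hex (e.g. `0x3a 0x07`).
0. cp fields op=0x12:6|rd=7:3|rs=6:3|pad=0:4 → word 4be0h → e0 4b

0xe0 0x4b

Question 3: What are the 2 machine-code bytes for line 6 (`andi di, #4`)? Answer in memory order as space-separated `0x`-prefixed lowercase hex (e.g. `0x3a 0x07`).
line 6 (andi): pack op=0x6:6|rd=5:3|imm=4:7 = 0x1a84; little→ 84 1a

0x84 0x1a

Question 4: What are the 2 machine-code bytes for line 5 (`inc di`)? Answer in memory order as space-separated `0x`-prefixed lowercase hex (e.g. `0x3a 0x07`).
0x80 0xda

L5: inc op=0x36:6|rd=5:3|pad=0:7 ⇒ 0xda80 ⇒ little 80 da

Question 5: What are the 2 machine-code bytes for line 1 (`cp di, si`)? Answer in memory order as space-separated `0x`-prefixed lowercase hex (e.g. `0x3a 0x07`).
0xc0 0x4a

1. cp fields op=0x12:6|rd=5:3|rs=4:3|pad=0:4 → word 4ac0h → c0 4a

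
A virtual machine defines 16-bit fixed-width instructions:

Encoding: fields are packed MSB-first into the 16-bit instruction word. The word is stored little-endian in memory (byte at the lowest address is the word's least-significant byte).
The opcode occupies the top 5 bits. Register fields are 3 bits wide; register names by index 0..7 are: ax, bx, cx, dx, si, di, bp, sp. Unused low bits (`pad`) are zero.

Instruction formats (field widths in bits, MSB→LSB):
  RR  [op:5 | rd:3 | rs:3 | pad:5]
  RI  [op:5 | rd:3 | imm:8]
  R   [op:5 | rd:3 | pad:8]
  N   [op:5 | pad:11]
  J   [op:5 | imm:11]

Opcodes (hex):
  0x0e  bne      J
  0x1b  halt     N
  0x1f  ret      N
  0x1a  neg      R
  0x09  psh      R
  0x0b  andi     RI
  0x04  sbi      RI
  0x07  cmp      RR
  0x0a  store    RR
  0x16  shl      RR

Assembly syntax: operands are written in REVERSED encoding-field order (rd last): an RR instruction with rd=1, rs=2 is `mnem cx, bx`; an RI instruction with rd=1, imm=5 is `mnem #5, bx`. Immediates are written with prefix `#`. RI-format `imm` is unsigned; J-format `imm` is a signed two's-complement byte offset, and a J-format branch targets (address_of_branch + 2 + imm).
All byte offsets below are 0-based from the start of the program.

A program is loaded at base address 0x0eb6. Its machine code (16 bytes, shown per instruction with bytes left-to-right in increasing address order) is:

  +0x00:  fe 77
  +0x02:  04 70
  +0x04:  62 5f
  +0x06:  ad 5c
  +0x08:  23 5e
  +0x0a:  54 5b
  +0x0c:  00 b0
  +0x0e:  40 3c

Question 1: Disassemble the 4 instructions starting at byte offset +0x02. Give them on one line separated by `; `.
bne #4; andi #98, sp; andi #173, si; andi #35, bp

off 0x02: read 04 70 as little → 0x7004
  opcode bits[15:11]=0xe: bne/J
  imm@[10:0]=0x4 ⇒ #4
off 0x04: read 62 5f as little → 0x5f62
  opcode bits[15:11]=0xb: andi/RI
  rd@[10:8]=0x7 ⇒ sp
  imm@[7:0]=0x62 ⇒ #98
off 0x06: read ad 5c as little → 0x5cad
  opcode bits[15:11]=0xb: andi/RI
  rd@[10:8]=0x4 ⇒ si
  imm@[7:0]=0xad ⇒ #173
off 0x08: read 23 5e as little → 0x5e23
  opcode bits[15:11]=0xb: andi/RI
  rd@[10:8]=0x6 ⇒ bp
  imm@[7:0]=0x23 ⇒ #35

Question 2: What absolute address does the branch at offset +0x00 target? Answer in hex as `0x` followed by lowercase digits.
0x0eb6

@+00  little-endian(fe 77) = 0x77fe
  top 5b → 0xe → bne [J]
  imm@[10:0]=0x7fe (s11→-2) ⇒ #-2
  target = base 0x0eb6 + off 0x00 + 2 + imm -2 = 0x0eb6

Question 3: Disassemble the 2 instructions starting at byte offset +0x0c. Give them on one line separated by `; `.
shl ax, ax; cmp cx, si

+0x0c: 00 b0 ⇒ word 0xb000 (little)
  opcode bits[15:11]=0x16: shl/RR
  rd@[10:8]=0x0 ⇒ ax
  rs@[7:5]=0x0 ⇒ ax
+0x0e: 40 3c ⇒ word 0x3c40 (little)
  opcode bits[15:11]=0x7: cmp/RR
  rd@[10:8]=0x4 ⇒ si
  rs@[7:5]=0x2 ⇒ cx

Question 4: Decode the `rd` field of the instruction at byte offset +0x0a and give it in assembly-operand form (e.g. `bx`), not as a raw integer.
dx

+0x0a: 54 5b ⇒ word 0x5b54 (little)
  opcode bits[15:11]=0xb: andi/RI
  rd@[10:8]=0x3 ⇒ dx
  imm@[7:0]=0x54 ⇒ #84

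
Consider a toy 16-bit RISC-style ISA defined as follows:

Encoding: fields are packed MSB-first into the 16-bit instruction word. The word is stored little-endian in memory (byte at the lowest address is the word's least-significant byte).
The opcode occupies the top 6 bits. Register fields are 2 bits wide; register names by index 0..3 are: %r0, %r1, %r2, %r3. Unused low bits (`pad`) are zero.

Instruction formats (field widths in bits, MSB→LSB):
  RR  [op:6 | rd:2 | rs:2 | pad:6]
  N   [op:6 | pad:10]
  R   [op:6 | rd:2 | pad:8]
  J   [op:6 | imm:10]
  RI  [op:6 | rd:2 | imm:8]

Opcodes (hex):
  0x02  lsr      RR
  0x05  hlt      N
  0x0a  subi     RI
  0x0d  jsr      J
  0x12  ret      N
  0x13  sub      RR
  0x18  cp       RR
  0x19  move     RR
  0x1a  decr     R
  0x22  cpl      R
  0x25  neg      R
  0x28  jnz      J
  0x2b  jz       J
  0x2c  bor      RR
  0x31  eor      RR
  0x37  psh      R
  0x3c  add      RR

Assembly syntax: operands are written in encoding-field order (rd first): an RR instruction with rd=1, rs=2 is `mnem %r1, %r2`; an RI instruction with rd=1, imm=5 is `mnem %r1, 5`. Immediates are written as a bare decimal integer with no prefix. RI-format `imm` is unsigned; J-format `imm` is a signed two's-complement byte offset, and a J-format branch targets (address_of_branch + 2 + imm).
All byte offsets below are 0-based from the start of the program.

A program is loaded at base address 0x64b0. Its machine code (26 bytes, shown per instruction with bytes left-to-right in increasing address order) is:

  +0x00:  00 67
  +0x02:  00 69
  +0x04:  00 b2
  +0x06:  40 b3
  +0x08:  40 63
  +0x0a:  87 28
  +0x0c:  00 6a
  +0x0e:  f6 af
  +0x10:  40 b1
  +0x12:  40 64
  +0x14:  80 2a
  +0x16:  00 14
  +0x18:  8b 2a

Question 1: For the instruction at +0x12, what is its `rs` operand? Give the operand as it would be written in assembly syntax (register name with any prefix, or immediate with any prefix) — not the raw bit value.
off 0x12: read 40 64 as little → 0x6440
  top 6b → 0x19 → move [RR]
  [9:8] rd=0 = %r0
  [7:6] rs=1 = %r1

%r1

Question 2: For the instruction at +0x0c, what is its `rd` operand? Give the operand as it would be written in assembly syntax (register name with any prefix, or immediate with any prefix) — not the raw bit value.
%r2

@+0c  little-endian(00 6a) = 0x6a00
  opcode bits[15:10]=0x1a: decr/R
  rd: (w>>8)&0x3=0x2 → %r2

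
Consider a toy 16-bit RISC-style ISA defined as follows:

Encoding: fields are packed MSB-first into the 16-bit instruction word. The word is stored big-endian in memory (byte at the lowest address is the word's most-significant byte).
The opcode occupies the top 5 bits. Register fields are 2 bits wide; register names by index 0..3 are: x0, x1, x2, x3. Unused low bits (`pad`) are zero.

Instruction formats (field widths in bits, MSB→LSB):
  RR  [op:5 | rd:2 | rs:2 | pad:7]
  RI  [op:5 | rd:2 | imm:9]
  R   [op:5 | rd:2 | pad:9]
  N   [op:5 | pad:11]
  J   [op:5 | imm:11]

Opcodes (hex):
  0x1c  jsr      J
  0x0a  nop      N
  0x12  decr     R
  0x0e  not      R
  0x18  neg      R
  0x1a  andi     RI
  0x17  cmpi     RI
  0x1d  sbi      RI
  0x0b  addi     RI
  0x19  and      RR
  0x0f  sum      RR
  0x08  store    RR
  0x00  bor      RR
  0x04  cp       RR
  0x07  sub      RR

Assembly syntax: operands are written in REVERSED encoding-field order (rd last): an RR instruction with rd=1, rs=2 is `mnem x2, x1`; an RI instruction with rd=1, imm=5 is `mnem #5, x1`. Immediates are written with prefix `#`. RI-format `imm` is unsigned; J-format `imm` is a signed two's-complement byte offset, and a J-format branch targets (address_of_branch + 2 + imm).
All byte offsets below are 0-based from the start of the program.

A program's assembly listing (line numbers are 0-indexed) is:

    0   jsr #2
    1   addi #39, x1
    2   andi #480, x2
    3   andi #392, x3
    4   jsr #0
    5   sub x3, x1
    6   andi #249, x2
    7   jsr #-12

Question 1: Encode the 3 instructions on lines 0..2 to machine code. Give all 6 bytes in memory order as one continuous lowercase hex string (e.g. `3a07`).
e0025a27d5e0

0. jsr fields op=0x1c:5|imm=2:11 → word e002h → e0 02
1. addi fields op=0xb:5|rd=1:2|imm=39:9 → word 5a27h → 5a 27
2. andi fields op=0x1a:5|rd=2:2|imm=480:9 → word d5e0h → d5 e0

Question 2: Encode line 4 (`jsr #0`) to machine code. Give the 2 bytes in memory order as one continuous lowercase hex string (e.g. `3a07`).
L4: jsr op=0x1c:5|imm=0:11 ⇒ 0xe000 ⇒ big e0 00

e000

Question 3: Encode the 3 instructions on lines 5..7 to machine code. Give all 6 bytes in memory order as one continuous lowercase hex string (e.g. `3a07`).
3b80d4f9e7f4

line 5 (sub): pack op=0x7:5|rd=1:2|rs=3:2|pad=0:7 = 0x3b80; big→ 3b 80
line 6 (andi): pack op=0x1a:5|rd=2:2|imm=249:9 = 0xd4f9; big→ d4 f9
line 7 (jsr): pack op=0x1c:5|imm=-12:11 = 0xe7f4; big→ e7 f4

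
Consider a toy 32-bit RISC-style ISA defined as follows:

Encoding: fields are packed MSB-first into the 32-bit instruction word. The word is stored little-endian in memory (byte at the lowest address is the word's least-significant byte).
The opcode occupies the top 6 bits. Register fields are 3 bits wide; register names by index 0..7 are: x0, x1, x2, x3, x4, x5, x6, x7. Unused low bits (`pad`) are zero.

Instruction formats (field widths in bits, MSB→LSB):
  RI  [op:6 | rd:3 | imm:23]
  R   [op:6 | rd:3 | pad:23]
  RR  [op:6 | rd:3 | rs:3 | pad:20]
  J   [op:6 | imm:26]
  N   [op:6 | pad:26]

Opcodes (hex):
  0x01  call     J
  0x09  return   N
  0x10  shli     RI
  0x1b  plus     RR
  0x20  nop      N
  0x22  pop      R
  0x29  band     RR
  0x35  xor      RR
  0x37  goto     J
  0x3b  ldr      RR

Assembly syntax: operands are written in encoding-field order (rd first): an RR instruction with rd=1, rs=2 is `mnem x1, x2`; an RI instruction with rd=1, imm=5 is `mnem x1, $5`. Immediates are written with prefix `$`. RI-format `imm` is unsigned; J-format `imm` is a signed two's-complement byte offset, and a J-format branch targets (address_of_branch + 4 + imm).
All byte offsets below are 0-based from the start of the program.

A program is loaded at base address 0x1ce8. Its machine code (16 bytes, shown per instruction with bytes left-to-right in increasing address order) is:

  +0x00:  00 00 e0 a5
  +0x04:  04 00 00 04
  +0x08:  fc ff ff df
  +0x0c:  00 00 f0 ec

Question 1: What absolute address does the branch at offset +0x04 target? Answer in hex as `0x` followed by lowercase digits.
[04] 04 00 00 04 → 0x04000004
  top 6b → 0x1 → call [J]
  [25:0] imm=4 = $4
  target = base 0x1ce8 + off 0x04 + 4 + imm 4 = 0x1cf4

0x1cf4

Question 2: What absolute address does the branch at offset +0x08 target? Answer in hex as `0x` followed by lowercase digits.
0x1cf0

[08] fc ff ff df → 0xdffffffc
  op=0xdffffffc>>26=0x37 ⇒ goto (J)
  imm@[25:0]=0x3fffffc (s26→-4) ⇒ $-4
  target = base 0x1ce8 + off 0x08 + 4 + imm -4 = 0x1cf0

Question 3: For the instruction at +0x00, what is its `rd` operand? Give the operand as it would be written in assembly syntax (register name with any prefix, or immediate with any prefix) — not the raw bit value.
x3

@+00  little-endian(00 00 e0 a5) = 0xa5e00000
  opcode bits[31:26]=0x29: band/RR
  rd: (w>>23)&0x7=0x3 → x3
  rs: (w>>20)&0x7=0x6 → x6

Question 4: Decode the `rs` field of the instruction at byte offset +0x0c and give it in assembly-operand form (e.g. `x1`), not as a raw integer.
x7

@+0c  little-endian(00 00 f0 ec) = 0xecf00000
  op=0xecf00000>>26=0x3b ⇒ ldr (RR)
  rd@[25:23]=0x1 ⇒ x1
  rs@[22:20]=0x7 ⇒ x7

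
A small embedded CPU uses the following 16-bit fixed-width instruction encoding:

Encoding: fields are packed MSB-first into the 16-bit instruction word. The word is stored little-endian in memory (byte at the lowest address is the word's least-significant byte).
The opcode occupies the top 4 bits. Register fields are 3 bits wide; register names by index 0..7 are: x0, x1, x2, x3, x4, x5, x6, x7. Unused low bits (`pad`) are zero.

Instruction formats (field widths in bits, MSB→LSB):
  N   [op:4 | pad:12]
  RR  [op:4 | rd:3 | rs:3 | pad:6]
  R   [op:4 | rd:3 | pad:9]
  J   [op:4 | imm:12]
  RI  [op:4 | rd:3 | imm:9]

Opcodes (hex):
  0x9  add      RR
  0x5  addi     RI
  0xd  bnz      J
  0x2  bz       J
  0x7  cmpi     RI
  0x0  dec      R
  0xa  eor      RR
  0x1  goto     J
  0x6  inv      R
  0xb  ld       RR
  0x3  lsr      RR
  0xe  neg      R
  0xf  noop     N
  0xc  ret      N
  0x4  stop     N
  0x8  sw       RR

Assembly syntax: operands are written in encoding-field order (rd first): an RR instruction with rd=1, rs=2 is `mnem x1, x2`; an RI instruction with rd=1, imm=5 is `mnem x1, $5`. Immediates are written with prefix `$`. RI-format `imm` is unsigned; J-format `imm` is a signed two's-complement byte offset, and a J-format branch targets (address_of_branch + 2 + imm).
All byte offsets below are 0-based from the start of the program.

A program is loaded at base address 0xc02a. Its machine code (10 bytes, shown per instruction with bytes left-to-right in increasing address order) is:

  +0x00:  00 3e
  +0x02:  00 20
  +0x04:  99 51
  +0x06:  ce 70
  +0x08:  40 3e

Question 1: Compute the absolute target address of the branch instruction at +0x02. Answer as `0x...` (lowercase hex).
0xc02e

@+02  little-endian(00 20) = 0x2000
  top 4b → 0x2 → bz [J]
  imm: (w>>0)&0xfff=0x0 → $0
  target = base 0xc02a + off 0x02 + 2 + imm 0 = 0xc02e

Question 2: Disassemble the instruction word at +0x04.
addi x0, $409

[04] 99 51 → 0x5199
  opcode bits[15:12]=0x5: addi/RI
  rd: (w>>9)&0x7=0x0 → x0
  imm: (w>>0)&0x1ff=0x199 → $409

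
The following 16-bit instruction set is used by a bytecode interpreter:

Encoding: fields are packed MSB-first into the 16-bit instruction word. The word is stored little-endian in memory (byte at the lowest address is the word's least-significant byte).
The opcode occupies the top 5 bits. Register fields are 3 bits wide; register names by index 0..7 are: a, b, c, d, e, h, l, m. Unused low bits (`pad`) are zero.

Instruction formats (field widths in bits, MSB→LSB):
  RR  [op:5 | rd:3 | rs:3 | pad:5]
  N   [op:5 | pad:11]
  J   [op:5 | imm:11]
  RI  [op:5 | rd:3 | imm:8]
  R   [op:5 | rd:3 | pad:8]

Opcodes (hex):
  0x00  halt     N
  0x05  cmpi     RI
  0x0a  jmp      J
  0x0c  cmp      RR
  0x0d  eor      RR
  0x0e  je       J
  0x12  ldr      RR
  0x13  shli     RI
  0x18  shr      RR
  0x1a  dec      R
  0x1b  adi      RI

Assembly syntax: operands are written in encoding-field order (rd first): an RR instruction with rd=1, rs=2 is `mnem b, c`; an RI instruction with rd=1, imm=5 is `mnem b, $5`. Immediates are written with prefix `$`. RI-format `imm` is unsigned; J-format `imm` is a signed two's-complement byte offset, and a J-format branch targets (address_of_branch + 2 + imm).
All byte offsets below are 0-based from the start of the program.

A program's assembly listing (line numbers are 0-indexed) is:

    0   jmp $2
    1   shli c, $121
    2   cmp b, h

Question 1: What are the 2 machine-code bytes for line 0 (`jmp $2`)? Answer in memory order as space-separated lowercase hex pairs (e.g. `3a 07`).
0. jmp fields op=0xa:5|imm=2:11 → word 5002h → 02 50

02 50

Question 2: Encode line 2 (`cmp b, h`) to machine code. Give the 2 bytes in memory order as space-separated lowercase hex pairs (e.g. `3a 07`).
a0 61

line 2 (cmp): pack op=0xc:5|rd=1:3|rs=5:3|pad=0:5 = 0x61a0; little→ a0 61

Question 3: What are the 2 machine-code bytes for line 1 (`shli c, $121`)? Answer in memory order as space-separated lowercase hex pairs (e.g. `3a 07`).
79 9a

1. shli fields op=0x13:5|rd=2:3|imm=121:8 → word 9a79h → 79 9a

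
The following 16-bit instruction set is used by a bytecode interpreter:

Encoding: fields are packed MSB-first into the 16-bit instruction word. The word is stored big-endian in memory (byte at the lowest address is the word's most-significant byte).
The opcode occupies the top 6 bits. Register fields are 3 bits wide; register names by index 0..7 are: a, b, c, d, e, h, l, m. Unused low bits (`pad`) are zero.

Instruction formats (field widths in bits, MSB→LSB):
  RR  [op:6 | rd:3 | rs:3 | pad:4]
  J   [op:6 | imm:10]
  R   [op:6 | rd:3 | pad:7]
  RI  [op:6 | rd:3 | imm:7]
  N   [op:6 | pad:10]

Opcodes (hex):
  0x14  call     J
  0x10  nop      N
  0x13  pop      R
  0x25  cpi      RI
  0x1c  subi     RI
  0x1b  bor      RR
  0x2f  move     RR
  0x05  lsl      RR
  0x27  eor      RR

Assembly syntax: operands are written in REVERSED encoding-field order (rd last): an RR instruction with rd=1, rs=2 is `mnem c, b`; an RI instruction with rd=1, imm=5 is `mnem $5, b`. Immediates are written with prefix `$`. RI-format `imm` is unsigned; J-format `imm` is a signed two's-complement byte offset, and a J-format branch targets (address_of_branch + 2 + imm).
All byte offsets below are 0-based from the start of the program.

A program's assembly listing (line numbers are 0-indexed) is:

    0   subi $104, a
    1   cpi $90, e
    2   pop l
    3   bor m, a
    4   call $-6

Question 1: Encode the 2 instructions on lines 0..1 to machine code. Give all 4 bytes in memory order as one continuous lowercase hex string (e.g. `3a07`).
7068965a

line 0 (subi): pack op=0x1c:6|rd=0:3|imm=104:7 = 0x7068; big→ 70 68
line 1 (cpi): pack op=0x25:6|rd=4:3|imm=90:7 = 0x965a; big→ 96 5a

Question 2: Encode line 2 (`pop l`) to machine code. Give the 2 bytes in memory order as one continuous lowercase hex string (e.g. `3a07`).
4f00

L2: pop op=0x13:6|rd=6:3|pad=0:7 ⇒ 0x4f00 ⇒ big 4f 00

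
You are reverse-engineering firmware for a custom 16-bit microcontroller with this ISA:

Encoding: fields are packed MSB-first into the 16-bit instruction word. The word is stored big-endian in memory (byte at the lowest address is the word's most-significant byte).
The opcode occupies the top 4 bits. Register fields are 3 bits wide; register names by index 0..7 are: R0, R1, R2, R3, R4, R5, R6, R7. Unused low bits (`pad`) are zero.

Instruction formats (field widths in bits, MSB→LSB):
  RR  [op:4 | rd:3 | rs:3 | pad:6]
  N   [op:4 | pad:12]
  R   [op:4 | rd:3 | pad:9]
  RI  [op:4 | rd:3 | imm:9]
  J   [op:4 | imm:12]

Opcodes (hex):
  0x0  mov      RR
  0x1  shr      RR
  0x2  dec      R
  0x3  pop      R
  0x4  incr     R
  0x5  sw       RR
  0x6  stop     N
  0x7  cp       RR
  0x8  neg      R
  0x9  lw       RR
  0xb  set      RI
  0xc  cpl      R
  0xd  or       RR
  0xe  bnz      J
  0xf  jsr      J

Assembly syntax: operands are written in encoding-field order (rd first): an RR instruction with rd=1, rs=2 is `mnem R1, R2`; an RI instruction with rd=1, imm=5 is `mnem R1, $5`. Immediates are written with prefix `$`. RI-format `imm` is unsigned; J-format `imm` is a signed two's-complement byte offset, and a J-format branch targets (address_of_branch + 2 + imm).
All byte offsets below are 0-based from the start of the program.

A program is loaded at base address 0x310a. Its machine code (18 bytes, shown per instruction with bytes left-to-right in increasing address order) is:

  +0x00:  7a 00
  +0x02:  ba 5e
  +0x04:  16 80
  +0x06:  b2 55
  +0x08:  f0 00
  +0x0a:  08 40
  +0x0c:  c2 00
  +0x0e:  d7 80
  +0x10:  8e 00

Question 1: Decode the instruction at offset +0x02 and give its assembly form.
off 0x02: read ba 5e as big → 0xba5e
  opcode bits[15:12]=0xb: set/RI
  rd@[11:9]=0x5 ⇒ R5
  imm@[8:0]=0x5e ⇒ $94

set R5, $94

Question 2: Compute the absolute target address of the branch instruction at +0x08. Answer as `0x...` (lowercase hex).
0x3114

[08] f0 00 → 0xf000
  op=0xf000>>12=0xf ⇒ jsr (J)
  imm@[11:0]=0x0 ⇒ $0
  target = base 0x310a + off 0x08 + 2 + imm 0 = 0x3114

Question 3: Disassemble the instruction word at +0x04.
shr R3, R2

@+04  big-endian(16 80) = 0x1680
  top 4b → 0x1 → shr [RR]
  [11:9] rd=3 = R3
  [8:6] rs=2 = R2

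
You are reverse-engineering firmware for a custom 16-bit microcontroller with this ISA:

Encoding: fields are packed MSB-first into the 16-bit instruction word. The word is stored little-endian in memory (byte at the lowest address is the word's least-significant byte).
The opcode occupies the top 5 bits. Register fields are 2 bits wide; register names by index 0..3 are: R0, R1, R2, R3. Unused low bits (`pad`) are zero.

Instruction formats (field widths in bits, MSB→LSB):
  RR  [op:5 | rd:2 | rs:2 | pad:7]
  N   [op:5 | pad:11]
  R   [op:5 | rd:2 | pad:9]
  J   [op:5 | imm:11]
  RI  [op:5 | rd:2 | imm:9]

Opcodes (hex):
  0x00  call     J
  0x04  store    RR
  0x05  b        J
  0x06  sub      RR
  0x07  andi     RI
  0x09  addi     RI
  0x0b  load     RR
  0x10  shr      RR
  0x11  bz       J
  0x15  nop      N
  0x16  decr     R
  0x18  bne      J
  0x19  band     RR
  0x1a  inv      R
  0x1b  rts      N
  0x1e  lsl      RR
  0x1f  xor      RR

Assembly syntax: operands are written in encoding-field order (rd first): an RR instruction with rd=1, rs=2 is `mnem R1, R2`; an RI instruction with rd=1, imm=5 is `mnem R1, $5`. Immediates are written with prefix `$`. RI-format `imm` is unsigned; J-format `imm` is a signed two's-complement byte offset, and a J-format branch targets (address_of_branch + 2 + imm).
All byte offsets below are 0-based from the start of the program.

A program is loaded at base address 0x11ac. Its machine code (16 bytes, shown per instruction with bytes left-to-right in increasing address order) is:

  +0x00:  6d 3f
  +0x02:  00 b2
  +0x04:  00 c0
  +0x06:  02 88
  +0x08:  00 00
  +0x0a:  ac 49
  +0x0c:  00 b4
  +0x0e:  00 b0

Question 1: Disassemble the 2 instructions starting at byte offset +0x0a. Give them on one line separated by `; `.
@+0a  little-endian(ac 49) = 0x49ac
  op=0x49ac>>11=0x9 ⇒ addi (RI)
  rd: (w>>9)&0x3=0x0 → R0
  imm: (w>>0)&0x1ff=0x1ac → $428
@+0c  little-endian(00 b4) = 0xb400
  op=0xb400>>11=0x16 ⇒ decr (R)
  rd: (w>>9)&0x3=0x2 → R2

addi R0, $428; decr R2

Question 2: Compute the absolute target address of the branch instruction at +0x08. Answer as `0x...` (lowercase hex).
off 0x08: read 00 00 as little → 0x0000
  opcode bits[15:11]=0x0: call/J
  imm@[10:0]=0x0 ⇒ $0
  target = base 0x11ac + off 0x08 + 2 + imm 0 = 0x11b6

0x11b6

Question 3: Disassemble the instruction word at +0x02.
+0x02: 00 b2 ⇒ word 0xb200 (little)
  op=0xb200>>11=0x16 ⇒ decr (R)
  [10:9] rd=1 = R1

decr R1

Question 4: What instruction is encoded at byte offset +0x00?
@+00  little-endian(6d 3f) = 0x3f6d
  op=0x3f6d>>11=0x7 ⇒ andi (RI)
  [10:9] rd=3 = R3
  [8:0] imm=365 = $365

andi R3, $365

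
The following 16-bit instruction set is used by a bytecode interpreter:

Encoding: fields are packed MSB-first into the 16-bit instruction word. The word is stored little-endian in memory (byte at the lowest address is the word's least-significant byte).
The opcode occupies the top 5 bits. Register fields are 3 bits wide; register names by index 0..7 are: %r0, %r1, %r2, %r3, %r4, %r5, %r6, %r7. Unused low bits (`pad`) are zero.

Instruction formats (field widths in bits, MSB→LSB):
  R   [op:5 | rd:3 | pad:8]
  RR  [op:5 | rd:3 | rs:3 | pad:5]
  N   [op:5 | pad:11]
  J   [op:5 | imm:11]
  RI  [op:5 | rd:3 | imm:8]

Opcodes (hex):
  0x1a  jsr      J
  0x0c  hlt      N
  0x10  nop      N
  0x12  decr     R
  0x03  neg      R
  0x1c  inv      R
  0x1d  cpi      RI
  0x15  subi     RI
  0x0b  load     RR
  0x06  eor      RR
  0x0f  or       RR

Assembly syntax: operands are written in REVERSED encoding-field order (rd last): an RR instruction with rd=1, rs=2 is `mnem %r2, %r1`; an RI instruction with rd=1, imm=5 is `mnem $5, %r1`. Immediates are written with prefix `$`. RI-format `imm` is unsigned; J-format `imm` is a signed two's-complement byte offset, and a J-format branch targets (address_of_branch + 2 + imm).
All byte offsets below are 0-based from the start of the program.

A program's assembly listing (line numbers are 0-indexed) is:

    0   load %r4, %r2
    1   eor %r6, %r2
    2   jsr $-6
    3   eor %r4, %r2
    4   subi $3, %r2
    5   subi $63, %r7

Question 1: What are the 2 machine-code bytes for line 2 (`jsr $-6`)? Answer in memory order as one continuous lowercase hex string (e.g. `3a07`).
fad7

line 2 (jsr): pack op=0x1a:5|imm=-6:11 = 0xd7fa; little→ fa d7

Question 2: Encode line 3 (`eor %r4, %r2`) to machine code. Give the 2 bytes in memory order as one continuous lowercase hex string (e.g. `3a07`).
3. eor fields op=0x6:5|rd=2:3|rs=4:3|pad=0:5 → word 3280h → 80 32

8032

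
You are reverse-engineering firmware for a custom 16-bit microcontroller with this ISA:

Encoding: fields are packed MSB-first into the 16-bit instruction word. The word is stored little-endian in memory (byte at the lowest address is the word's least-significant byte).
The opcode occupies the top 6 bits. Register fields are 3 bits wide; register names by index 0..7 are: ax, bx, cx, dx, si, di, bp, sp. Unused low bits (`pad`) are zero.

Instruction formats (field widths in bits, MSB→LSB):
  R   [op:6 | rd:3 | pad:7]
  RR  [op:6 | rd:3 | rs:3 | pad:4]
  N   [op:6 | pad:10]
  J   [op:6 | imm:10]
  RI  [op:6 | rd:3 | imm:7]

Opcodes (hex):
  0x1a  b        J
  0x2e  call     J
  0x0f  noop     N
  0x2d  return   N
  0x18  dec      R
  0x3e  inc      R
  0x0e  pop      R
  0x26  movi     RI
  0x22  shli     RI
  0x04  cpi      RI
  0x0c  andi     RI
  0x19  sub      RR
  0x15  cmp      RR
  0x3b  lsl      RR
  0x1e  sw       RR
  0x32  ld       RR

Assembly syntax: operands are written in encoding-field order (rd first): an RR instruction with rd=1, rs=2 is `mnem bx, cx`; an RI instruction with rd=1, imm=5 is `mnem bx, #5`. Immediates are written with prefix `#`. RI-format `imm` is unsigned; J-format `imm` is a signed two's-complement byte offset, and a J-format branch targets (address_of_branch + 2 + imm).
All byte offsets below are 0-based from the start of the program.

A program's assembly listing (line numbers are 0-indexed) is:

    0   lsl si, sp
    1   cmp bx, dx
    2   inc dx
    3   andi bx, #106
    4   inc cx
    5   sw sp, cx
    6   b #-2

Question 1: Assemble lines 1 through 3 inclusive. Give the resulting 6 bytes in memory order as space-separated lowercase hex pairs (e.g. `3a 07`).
1. cmp fields op=0x15:6|rd=1:3|rs=3:3|pad=0:4 → word 54b0h → b0 54
2. inc fields op=0x3e:6|rd=3:3|pad=0:7 → word f980h → 80 f9
3. andi fields op=0xc:6|rd=1:3|imm=106:7 → word 30eah → ea 30

b0 54 80 f9 ea 30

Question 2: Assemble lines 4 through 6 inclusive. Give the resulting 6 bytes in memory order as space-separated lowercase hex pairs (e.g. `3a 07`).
line 4 (inc): pack op=0x3e:6|rd=2:3|pad=0:7 = 0xf900; little→ 00 f9
line 5 (sw): pack op=0x1e:6|rd=7:3|rs=2:3|pad=0:4 = 0x7ba0; little→ a0 7b
line 6 (b): pack op=0x1a:6|imm=-2:10 = 0x6bfe; little→ fe 6b

00 f9 a0 7b fe 6b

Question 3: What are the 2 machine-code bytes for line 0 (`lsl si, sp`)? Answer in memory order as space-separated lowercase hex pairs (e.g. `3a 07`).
70 ee

line 0 (lsl): pack op=0x3b:6|rd=4:3|rs=7:3|pad=0:4 = 0xee70; little→ 70 ee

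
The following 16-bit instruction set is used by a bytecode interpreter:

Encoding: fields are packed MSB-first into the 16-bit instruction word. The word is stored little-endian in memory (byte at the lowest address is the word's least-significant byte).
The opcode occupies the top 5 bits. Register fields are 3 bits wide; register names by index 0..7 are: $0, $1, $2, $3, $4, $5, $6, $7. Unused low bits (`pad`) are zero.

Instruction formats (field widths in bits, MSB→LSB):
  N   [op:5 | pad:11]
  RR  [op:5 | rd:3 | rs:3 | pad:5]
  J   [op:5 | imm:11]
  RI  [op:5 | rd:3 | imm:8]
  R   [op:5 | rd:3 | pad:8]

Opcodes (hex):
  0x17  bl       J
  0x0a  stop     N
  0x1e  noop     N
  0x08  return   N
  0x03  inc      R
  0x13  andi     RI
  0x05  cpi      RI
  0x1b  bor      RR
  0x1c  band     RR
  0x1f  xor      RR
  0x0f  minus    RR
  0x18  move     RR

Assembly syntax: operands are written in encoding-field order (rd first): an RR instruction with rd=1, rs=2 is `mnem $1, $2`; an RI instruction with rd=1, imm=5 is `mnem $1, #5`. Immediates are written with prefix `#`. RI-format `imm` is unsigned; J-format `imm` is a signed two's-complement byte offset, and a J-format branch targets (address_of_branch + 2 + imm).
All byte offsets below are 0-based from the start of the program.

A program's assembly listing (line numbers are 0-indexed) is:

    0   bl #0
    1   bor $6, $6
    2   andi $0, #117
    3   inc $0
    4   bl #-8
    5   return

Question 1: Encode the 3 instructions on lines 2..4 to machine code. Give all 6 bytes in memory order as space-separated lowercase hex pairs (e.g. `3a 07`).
75 98 00 18 f8 bf

line 2 (andi): pack op=0x13:5|rd=0:3|imm=117:8 = 0x9875; little→ 75 98
line 3 (inc): pack op=0x3:5|rd=0:3|pad=0:8 = 0x1800; little→ 00 18
line 4 (bl): pack op=0x17:5|imm=-8:11 = 0xbff8; little→ f8 bf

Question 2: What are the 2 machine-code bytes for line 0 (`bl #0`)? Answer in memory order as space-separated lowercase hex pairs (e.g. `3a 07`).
00 b8

L0: bl op=0x17:5|imm=0:11 ⇒ 0xb800 ⇒ little 00 b8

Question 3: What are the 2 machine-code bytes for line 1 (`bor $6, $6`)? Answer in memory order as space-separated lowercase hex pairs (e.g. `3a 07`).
c0 de

line 1 (bor): pack op=0x1b:5|rd=6:3|rs=6:3|pad=0:5 = 0xdec0; little→ c0 de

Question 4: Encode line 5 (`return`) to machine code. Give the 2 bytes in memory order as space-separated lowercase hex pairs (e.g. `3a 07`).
00 40

L5: return op=0x8:5|pad=0:11 ⇒ 0x4000 ⇒ little 00 40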